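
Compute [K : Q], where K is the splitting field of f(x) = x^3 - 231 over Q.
[K : Q] = 6

The roots of x^3 - 231 are ∛231, ω∛231, ω^2∛231 where ω = e^(2πi/3) is a primitive cube root of unity, so K = Q(∛231, ω). Now [Q(∛231):Q] = 3 (since 231 is not a perfect cube, x^3 - 231 is irreducible) and [Q(ω):Q] = 2. Both 2 and 3 divide [K:Q], and [K:Q] ≤ 3·2 = 6, so [K:Q] = 6. (Equivalently: Q(∛231) ⊂ R but ω ∉ R, so [K : Q(∛231)] = 2.)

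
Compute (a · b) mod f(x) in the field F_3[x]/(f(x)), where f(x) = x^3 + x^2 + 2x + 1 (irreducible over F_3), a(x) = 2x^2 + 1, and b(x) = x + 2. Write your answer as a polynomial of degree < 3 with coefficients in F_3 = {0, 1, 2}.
a · b ≡ 2x^2 (mod f(x))

Multiply in F_3[x]: a(x)·b(x) = (2x^2 + 1)·(x + 2) = 2x^3 + x^2 + x + 2. This has degree ≥ 3, so divide by f(x) over F_3: 2x^3 + x^2 + x + 2 = (2)·(x^3 + x^2 + 2x + 1) + (2x^2). Hence a·b ≡ 2x^2 (mod f). (F_3[x]/(f) is a field with 3^3 = 27 elements since f is irreducible of degree 3.)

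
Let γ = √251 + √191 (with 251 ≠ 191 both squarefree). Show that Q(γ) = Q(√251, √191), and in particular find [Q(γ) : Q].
[Q(γ) : Q] = 4 (equivalently, Q(γ) = Q(√251, √191))

Obviously Q(γ) ⊆ Q(√251, √191), and [Q(√251, √191):Q] = 4 (since 251, 191 are distinct squarefree integers > 1 with 47941 not a perfect square). To show equality we compute the minimal polynomial of γ. From γ = √251 + √191: γ^2 = 251 + 2√(47941) + 191 = 442 + 2√(47941), so γ^2 - 442 = 2√(47941); squaring, (γ^2 - 442)^2 = 4·47941, i.e. γ^4 - 884γ^2 + 195364 - 191764 = 0, i.e. γ^4 - 884γ^2 + 3600 = 0. So γ is a root of x^4 - 884x^2 + 3600. This polynomial is irreducible over Q: it has no rational root (each ±√251 ± √191 is irrational), and any factorization into two quadratics over Q would force √(47941) ∈ Q (pairing opposite roots) or √251, √191 ∈ Q (other pairings), all impossible. Hence [Q(γ):Q] = 4 = [Q(√251, √191):Q], so Q(γ) = Q(√251, √191).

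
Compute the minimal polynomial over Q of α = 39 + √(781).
m_α(x) = x^2 - 78x + 740

From α - 39 = √(781), squaring gives (α - 39)^2 = 781, i.e. α^2 - 78α + 1521 = 781, so α^2 - 78α + 740 = 0. The discriminant of x^2 - 78x + 740 is (-78)^2 - 4·(740) = 6084 - 2960 = 3124, and 4·(781) is not a perfect square in Q since 781 is squarefree and ≠ 1. Hence x^2 - 78x + 740 is irreducible over Q and is the minimal polynomial of α.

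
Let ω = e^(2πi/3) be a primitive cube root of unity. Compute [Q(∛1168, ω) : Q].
[Q(∛1168, ω) : Q] = 6

[Q(∛1168):Q] = 3 (min poly x^3 - 1168, irreducible since 1168 is not a perfect cube). [Q(ω):Q] = 2 (min poly x^2 + x + 1). Since Q(∛1168) ⊂ R and ω ∉ R, we have ω ∉ Q(∛1168), so x^2 + x + 1 remains irreducible over Q(∛1168) and [Q(∛1168, ω) : Q(∛1168)] = 2. By the tower law, [Q(∛1168, ω) : Q] = 3 · 2 = 6. (In fact Q(∛1168, ω) is the splitting field of x^3 - 1168 over Q.)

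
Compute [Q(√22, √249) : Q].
[Q(√22, √249) : Q] = 4

[Q(√22):Q] = 2 (min poly x^2 - 22, irreducible since 22 is squarefree > 1). For the top step, suppose √249 ∈ Q(√22), say √249 = c + d√22 with c, d ∈ Q. Squaring: 249 = c^2 + 22d^2 + 2cd√22. Since √22 ∉ Q this forces 2cd = 0. If d = 0 then √249 = c ∈ Q, contradicting 249 squarefree > 1. If c = 0 then 249 = 22d^2, so 22·249 = (22d)^2 is a perfect square in Q — but 22·249 = 5478 is not a perfect square (since 22 and 249 are distinct squarefree integers). Contradiction. Hence √249 ∉ Q(√22), so x^2 - 249 stays irreducible over Q(√22) and [Q(√22, √249) : Q(√22)] = 2. By the tower law, [Q(√22, √249) : Q] = 2 · 2 = 4.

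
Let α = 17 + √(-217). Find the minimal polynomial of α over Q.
m_α(x) = x^2 - 34x + 506

From α - 17 = √(-217), squaring gives (α - 17)^2 = -217, i.e. α^2 - 34α + 289 = -217, so α^2 - 34α + 506 = 0. The discriminant of x^2 - 34x + 506 is (-34)^2 - 4·(506) = 1156 - 2024 = -868, and 4·(-217) is not a perfect square in Q since -217 is squarefree and ≠ 1. Hence x^2 - 34x + 506 is irreducible over Q and is the minimal polynomial of α.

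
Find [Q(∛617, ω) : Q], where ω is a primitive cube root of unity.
[Q(∛617, ω) : Q] = 6

[Q(∛617):Q] = 3 (min poly x^3 - 617, irreducible since 617 is not a perfect cube). [Q(ω):Q] = 2 (min poly x^2 + x + 1). Since Q(∛617) ⊂ R and ω ∉ R, we have ω ∉ Q(∛617), so x^2 + x + 1 remains irreducible over Q(∛617) and [Q(∛617, ω) : Q(∛617)] = 2. By the tower law, [Q(∛617, ω) : Q] = 3 · 2 = 6. (In fact Q(∛617, ω) is the splitting field of x^3 - 617 over Q.)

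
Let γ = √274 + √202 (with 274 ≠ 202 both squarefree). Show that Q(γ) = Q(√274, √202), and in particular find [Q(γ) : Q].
[Q(γ) : Q] = 4 (equivalently, Q(γ) = Q(√274, √202))

Obviously Q(γ) ⊆ Q(√274, √202), and [Q(√274, √202):Q] = 4 (since 274, 202 are distinct squarefree integers > 1 with 55348 not a perfect square). To show equality we compute the minimal polynomial of γ. From γ = √274 + √202: γ^2 = 274 + 2√(55348) + 202 = 476 + 2√(55348), so γ^2 - 476 = 2√(55348); squaring, (γ^2 - 476)^2 = 4·55348, i.e. γ^4 - 952γ^2 + 226576 - 221392 = 0, i.e. γ^4 - 952γ^2 + 5184 = 0. So γ is a root of x^4 - 952x^2 + 5184. This polynomial is irreducible over Q: it has no rational root (each ±√274 ± √202 is irrational), and any factorization into two quadratics over Q would force √(55348) ∈ Q (pairing opposite roots) or √274, √202 ∈ Q (other pairings), all impossible. Hence [Q(γ):Q] = 4 = [Q(√274, √202):Q], so Q(γ) = Q(√274, √202).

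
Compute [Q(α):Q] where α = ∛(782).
[Q(α):Q] = 3

The minimal polynomial of α is x^3 - 782, irreducible over Q since 782 is not a perfect cube (so x^3 - 782 has no rational root). Hence [Q(α):Q] = deg(m_α) = 3.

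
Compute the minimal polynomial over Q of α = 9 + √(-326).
m_α(x) = x^2 - 18x + 407

From α - 9 = √(-326), squaring gives (α - 9)^2 = -326, i.e. α^2 - 18α + 81 = -326, so α^2 - 18α + 407 = 0. The discriminant of x^2 - 18x + 407 is (-18)^2 - 4·(407) = 324 - 1628 = -1304, and 4·(-326) is not a perfect square in Q since -326 is squarefree and ≠ 1. Hence x^2 - 18x + 407 is irreducible over Q and is the minimal polynomial of α.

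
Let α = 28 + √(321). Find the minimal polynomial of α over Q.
m_α(x) = x^2 - 56x + 463

From α - 28 = √(321), squaring gives (α - 28)^2 = 321, i.e. α^2 - 56α + 784 = 321, so α^2 - 56α + 463 = 0. The discriminant of x^2 - 56x + 463 is (-56)^2 - 4·(463) = 3136 - 1852 = 1284, and 4·(321) is not a perfect square in Q since 321 is squarefree and ≠ 1. Hence x^2 - 56x + 463 is irreducible over Q and is the minimal polynomial of α.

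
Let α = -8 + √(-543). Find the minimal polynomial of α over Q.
m_α(x) = x^2 + 16x + 607

From α + 8 = √(-543), squaring gives (α + 8)^2 = -543, i.e. α^2 + 16α + 64 = -543, so α^2 + 16α + 607 = 0. The discriminant of x^2 + 16x + 607 is (16)^2 - 4·(607) = 256 - 2428 = -2172, and 4·(-543) is not a perfect square in Q since -543 is squarefree and ≠ 1. Hence x^2 + 16x + 607 is irreducible over Q and is the minimal polynomial of α.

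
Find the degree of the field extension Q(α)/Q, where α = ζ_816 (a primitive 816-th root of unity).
[Q(α):Q] = 256

The minimal polynomial of ζ_816 over Q is the 816-th cyclotomic polynomial Φ_816(x), which is irreducible over Q and has degree φ(816) = 256. Hence [Q(α):Q] = φ(816) = 256.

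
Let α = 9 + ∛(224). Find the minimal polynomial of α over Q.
m_α(x) = x^3 - 27x^2 + 243x - 953

Set β = α - 9 = ∛(224), so β^3 = 224. Then (α - 9)^3 - 224 = 0, i.e. α is a root of g(x) = (x - 9)^3 - 224 = x^3 - 27x^2 + 243x - 953. Since g(x) = h(x - 9) where h(x) = x^3 - 224, and h is irreducible over Q (because 224 is not a perfect cube, so h has no rational root, and a monic cubic with no rational root is irreducible), g is also irreducible (irreducibility is preserved under the substitution x → x - 9). Hence m_α(x) = x^3 - 27x^2 + 243x - 953.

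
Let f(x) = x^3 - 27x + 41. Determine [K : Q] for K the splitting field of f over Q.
[K : Q] = 6

By the rational root test, any rational root of the monic integer polynomial f(x) = x^3 - 27x + 41 must be an integer dividing the constant term 41, i.e. one of ±{1, 41}. Evaluating: f(1) = 15, f(-1) = 67, f(41) = 67855, f(-41) = -67773; none is 0, so f has no rational root and is therefore irreducible over Q (a cubic with no linear factor over a field is irreducible). For an irreducible cubic, the Galois group is A_3 or S_3 according as the discriminant disc(f) = -4a^3 - 27b^2 = -4·(-27)^3 - 27·(41)^2 = 33345 is or is not a square in Q. Here disc(f) = 33345 is not a perfect square in Q, so the Galois group of f over Q is not contained in A_3 and must be all of S_3. The splitting field has degree |S_3| = 6 over Q, so [K : Q] = 6.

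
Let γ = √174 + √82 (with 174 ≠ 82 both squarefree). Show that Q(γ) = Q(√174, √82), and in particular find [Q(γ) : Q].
[Q(γ) : Q] = 4 (equivalently, Q(γ) = Q(√174, √82))

Obviously Q(γ) ⊆ Q(√174, √82), and [Q(√174, √82):Q] = 4 (since 174, 82 are distinct squarefree integers > 1 with 14268 not a perfect square). To show equality we compute the minimal polynomial of γ. From γ = √174 + √82: γ^2 = 174 + 2√(14268) + 82 = 256 + 2√(14268), so γ^2 - 256 = 2√(14268); squaring, (γ^2 - 256)^2 = 4·14268, i.e. γ^4 - 512γ^2 + 65536 - 57072 = 0, i.e. γ^4 - 512γ^2 + 8464 = 0. So γ is a root of x^4 - 512x^2 + 8464. This polynomial is irreducible over Q: it has no rational root (each ±√174 ± √82 is irrational), and any factorization into two quadratics over Q would force √(14268) ∈ Q (pairing opposite roots) or √174, √82 ∈ Q (other pairings), all impossible. Hence [Q(γ):Q] = 4 = [Q(√174, √82):Q], so Q(γ) = Q(√174, √82).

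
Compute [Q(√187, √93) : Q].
[Q(√187, √93) : Q] = 4

[Q(√187):Q] = 2 (min poly x^2 - 187, irreducible since 187 is squarefree > 1). For the top step, suppose √93 ∈ Q(√187), say √93 = c + d√187 with c, d ∈ Q. Squaring: 93 = c^2 + 187d^2 + 2cd√187. Since √187 ∉ Q this forces 2cd = 0. If d = 0 then √93 = c ∈ Q, contradicting 93 squarefree > 1. If c = 0 then 93 = 187d^2, so 187·93 = (187d)^2 is a perfect square in Q — but 187·93 = 17391 is not a perfect square (since 187 and 93 are distinct squarefree integers). Contradiction. Hence √93 ∉ Q(√187), so x^2 - 93 stays irreducible over Q(√187) and [Q(√187, √93) : Q(√187)] = 2. By the tower law, [Q(√187, √93) : Q] = 2 · 2 = 4.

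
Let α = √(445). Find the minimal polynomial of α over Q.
m_α(x) = x^2 - 445

α satisfies α^2 - 445 = 0, so x^2 - 445 annihilates α. Since d = 445 is squarefree and ≠ 1, it is not a perfect square in Q, so x^2 - 445 has no rational root and is therefore irreducible over Q (a degree-2 polynomial over a field is irreducible iff it has no root). Hence m_α(x) = x^2 - 445.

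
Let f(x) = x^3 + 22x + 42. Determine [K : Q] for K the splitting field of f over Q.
[K : Q] = 6

By the rational root test, any rational root of the monic integer polynomial f(x) = x^3 + 22x + 42 must be an integer dividing the constant term 42, i.e. one of ±{1, 2, 3, 6, 7, 14, 21, 42}. Evaluating: f(1) = 65, f(-1) = 19, f(2) = 94, f(-2) = -10, f(3) = 135, f(-3) = -51, f(6) = 390, f(-6) = -306, f(7) = 539, f(-7) = -455, f(14) = 3094, f(-14) = -3010, f(21) = 9765, f(-21) = -9681, f(42) = 75054, f(-42) = -74970; none is 0, so f has no rational root and is therefore irreducible over Q (a cubic with no linear factor over a field is irreducible). For an irreducible cubic, the Galois group is A_3 or S_3 according as the discriminant disc(f) = -4a^3 - 27b^2 = -4·(22)^3 - 27·(42)^2 = -90220 is or is not a square in Q. Here disc(f) = -90220 is not a perfect square in Q, so the Galois group of f over Q is not contained in A_3 and must be all of S_3. The splitting field has degree |S_3| = 6 over Q, so [K : Q] = 6.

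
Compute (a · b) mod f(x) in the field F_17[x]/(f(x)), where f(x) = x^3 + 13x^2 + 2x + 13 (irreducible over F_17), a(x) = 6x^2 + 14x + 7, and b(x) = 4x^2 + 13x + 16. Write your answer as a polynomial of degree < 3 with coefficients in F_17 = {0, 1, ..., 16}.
a · b ≡ 5x^2 + 2x + 12 (mod f(x))

Multiply in F_17[x]: a(x)·b(x) = (6x^2 + 14x + 7)·(4x^2 + 13x + 16) = 7x^4 + 15x^3 + 9x + 10. This has degree ≥ 3, so divide by f(x) over F_17: 7x^4 + 15x^3 + 9x + 10 = (7x + 9)·(x^3 + 13x^2 + 2x + 13) + (5x^2 + 2x + 12). Hence a·b ≡ 5x^2 + 2x + 12 (mod f). (F_17[x]/(f) is a field with 17^3 = 4913 elements since f is irreducible of degree 3.)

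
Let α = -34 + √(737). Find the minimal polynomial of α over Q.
m_α(x) = x^2 + 68x + 419

From α + 34 = √(737), squaring gives (α + 34)^2 = 737, i.e. α^2 + 68α + 1156 = 737, so α^2 + 68α + 419 = 0. The discriminant of x^2 + 68x + 419 is (68)^2 - 4·(419) = 4624 - 1676 = 2948, and 4·(737) is not a perfect square in Q since 737 is squarefree and ≠ 1. Hence x^2 + 68x + 419 is irreducible over Q and is the minimal polynomial of α.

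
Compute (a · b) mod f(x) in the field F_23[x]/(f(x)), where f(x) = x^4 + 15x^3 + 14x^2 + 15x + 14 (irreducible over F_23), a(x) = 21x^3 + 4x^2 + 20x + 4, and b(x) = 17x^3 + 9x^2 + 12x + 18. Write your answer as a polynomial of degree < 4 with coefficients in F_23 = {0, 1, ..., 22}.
a · b ≡ 20x^3 + 15x^2 + 3x + 4 (mod f(x))

Multiply in F_23[x]: a(x)·b(x) = (21x^3 + 4x^2 + 20x + 4)·(17x^3 + 9x^2 + 12x + 18) = 12x^6 + 4x^5 + 7x^4 + 7x^3 + 3x^2 + 17x + 3. This has degree ≥ 4, so divide by f(x) over F_23: 12x^6 + 4x^5 + 7x^4 + 7x^3 + 3x^2 + 17x + 3 = (12x^2 + 8x + 18)·(x^4 + 15x^3 + 14x^2 + 15x + 14) + (20x^3 + 15x^2 + 3x + 4). Hence a·b ≡ 20x^3 + 15x^2 + 3x + 4 (mod f). (F_23[x]/(f) is a field with 23^4 = 279841 elements since f is irreducible of degree 4.)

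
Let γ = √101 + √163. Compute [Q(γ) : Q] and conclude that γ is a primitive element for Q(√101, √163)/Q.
[Q(γ) : Q] = 4 (equivalently, Q(γ) = Q(√101, √163))

Obviously Q(γ) ⊆ Q(√101, √163), and [Q(√101, √163):Q] = 4 (since 101, 163 are distinct squarefree integers > 1 with 16463 not a perfect square). To show equality we compute the minimal polynomial of γ. From γ = √101 + √163: γ^2 = 101 + 2√(16463) + 163 = 264 + 2√(16463), so γ^2 - 264 = 2√(16463); squaring, (γ^2 - 264)^2 = 4·16463, i.e. γ^4 - 528γ^2 + 69696 - 65852 = 0, i.e. γ^4 - 528γ^2 + 3844 = 0. So γ is a root of x^4 - 528x^2 + 3844. This polynomial is irreducible over Q: it has no rational root (each ±√101 ± √163 is irrational), and any factorization into two quadratics over Q would force √(16463) ∈ Q (pairing opposite roots) or √101, √163 ∈ Q (other pairings), all impossible. Hence [Q(γ):Q] = 4 = [Q(√101, √163):Q], so Q(γ) = Q(√101, √163).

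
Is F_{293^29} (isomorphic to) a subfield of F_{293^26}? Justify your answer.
No: F_{293^29} is not a subfield of F_{293^26}

F_{p^m} embeds in F_{p^n} iff m | n. Here 29 ∤ 26 (since 26 = 0·29 + 26 with remainder 26 ≠ 0), so F_{293^29} is not a subfield of F_{293^26}. Equivalently: if it were, the tower law would give 29 = [F_{293^29}:F_293] dividing [F_{293^26}:F_293] = 26, contradiction.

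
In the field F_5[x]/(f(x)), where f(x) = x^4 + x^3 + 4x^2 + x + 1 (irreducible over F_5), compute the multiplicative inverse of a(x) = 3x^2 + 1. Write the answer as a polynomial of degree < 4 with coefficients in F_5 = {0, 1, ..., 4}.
a(x)^(-1) ≡ 3x^3 + 4x^2 + 2x + 4 (mod f(x))

Since f is irreducible over F_5, F_5[x]/(f) is a field and a(x) ≠ 0 has an inverse. Apply the extended Euclidean algorithm to f(x) and a(x) in F_5[x]: f(x) = (2x^2 + 2x + 4)·a(x) + (4x + 2);  a(x) = (2x + 4)·(4x + 2) + (3). The last nonzero remainder is the constant 3 = gcd(f, a) in F_5. Back-substituting through the division chain expresses 3 = s(x)·a(x) + t(x)·f(x) with s(x) ≡ 4x^3 + 2x^2 + x + 2 (mod f), so (4x^3 + 2x^2 + x + 2)·a(x) ≡ 3 (mod f). Multiplying by 3^(-1) ≡ 2 in F_5 gives a(x)^(-1) ≡ 2·(4x^3 + 2x^2 + x + 2) ≡ 3x^3 + 4x^2 + 2x + 4 (mod f). Check: (3x^2 + 1)·(3x^3 + 4x^2 + 2x + 4) = 4x^5 + 2x^4 + 4x^3 + x^2 + 2x + 4 ≡ 1 (mod x^4 + x^3 + 4x^2 + x + 1).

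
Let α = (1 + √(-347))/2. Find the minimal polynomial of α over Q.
m_α(x) = x^2 - x + 87

From 2α - 1 = √(-347), squaring gives (2α - 1)^2 = -347, i.e. 4α^2 - 4α + 1 = -347, so α^2 - α + (1 + 347)/4 = 0. Since -347 ≡ 1 (mod 4), (1 + 347)/4 = 87 ∈ Z. The polynomial x^2 - x + 87 has discriminant 1 - 4·(87) = -347, which is not a perfect square in Q (d = -347 is squarefree and ≠ 1), so x^2 - x + 87 is irreducible over Q. It is the minimal polynomial of α.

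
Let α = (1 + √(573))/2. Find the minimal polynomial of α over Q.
m_α(x) = x^2 - x - 143

From 2α - 1 = √(573), squaring gives (2α - 1)^2 = 573, i.e. 4α^2 - 4α + 1 = 573, so α^2 - α + (1 - 573)/4 = 0. Since 573 ≡ 1 (mod 4), (1 - 573)/4 = -143 ∈ Z. The polynomial x^2 - x - 143 has discriminant 1 - 4·(-143) = 573, which is not a perfect square in Q (d = 573 is squarefree and ≠ 1), so x^2 - x - 143 is irreducible over Q. It is the minimal polynomial of α.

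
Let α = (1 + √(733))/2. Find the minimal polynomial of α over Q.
m_α(x) = x^2 - x - 183

From 2α - 1 = √(733), squaring gives (2α - 1)^2 = 733, i.e. 4α^2 - 4α + 1 = 733, so α^2 - α + (1 - 733)/4 = 0. Since 733 ≡ 1 (mod 4), (1 - 733)/4 = -183 ∈ Z. The polynomial x^2 - x - 183 has discriminant 1 - 4·(-183) = 733, which is not a perfect square in Q (d = 733 is squarefree and ≠ 1), so x^2 - x - 183 is irreducible over Q. It is the minimal polynomial of α.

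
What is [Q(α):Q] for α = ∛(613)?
[Q(α):Q] = 3

The minimal polynomial of α is x^3 - 613, irreducible over Q since 613 is not a perfect cube (so x^3 - 613 has no rational root). Hence [Q(α):Q] = deg(m_α) = 3.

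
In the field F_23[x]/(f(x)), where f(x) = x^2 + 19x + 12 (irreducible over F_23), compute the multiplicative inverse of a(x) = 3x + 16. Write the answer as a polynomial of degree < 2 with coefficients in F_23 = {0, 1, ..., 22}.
a(x)^(-1) ≡ 5x + 7 (mod f(x))

Since f is irreducible over F_23, F_23[x]/(f) is a field and a(x) ≠ 0 has an inverse. Apply the extended Euclidean algorithm to f(x) and a(x) in F_23[x]: f(x) = (8x + 2)·a(x) + (3). The last nonzero remainder is the constant 3 = gcd(f, a) in F_23. Back-substituting through the division chain expresses 3 = s(x)·a(x) + t(x)·f(x) with s(x) ≡ 15x + 21 (mod f), so (15x + 21)·a(x) ≡ 3 (mod f). Multiplying by 3^(-1) ≡ 8 in F_23 gives a(x)^(-1) ≡ 8·(15x + 21) ≡ 5x + 7 (mod f). Check: (3x + 16)·(5x + 7) = 15x^2 + 9x + 20 ≡ 1 (mod x^2 + 19x + 12).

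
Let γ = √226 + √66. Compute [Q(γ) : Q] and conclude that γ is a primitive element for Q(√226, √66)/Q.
[Q(γ) : Q] = 4 (equivalently, Q(γ) = Q(√226, √66))

Obviously Q(γ) ⊆ Q(√226, √66), and [Q(√226, √66):Q] = 4 (since 226, 66 are distinct squarefree integers > 1 with 14916 not a perfect square). To show equality we compute the minimal polynomial of γ. From γ = √226 + √66: γ^2 = 226 + 2√(14916) + 66 = 292 + 2√(14916), so γ^2 - 292 = 2√(14916); squaring, (γ^2 - 292)^2 = 4·14916, i.e. γ^4 - 584γ^2 + 85264 - 59664 = 0, i.e. γ^4 - 584γ^2 + 25600 = 0. So γ is a root of x^4 - 584x^2 + 25600. This polynomial is irreducible over Q: it has no rational root (each ±√226 ± √66 is irrational), and any factorization into two quadratics over Q would force √(14916) ∈ Q (pairing opposite roots) or √226, √66 ∈ Q (other pairings), all impossible. Hence [Q(γ):Q] = 4 = [Q(√226, √66):Q], so Q(γ) = Q(√226, √66).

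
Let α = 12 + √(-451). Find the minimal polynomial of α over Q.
m_α(x) = x^2 - 24x + 595

From α - 12 = √(-451), squaring gives (α - 12)^2 = -451, i.e. α^2 - 24α + 144 = -451, so α^2 - 24α + 595 = 0. The discriminant of x^2 - 24x + 595 is (-24)^2 - 4·(595) = 576 - 2380 = -1804, and 4·(-451) is not a perfect square in Q since -451 is squarefree and ≠ 1. Hence x^2 - 24x + 595 is irreducible over Q and is the minimal polynomial of α.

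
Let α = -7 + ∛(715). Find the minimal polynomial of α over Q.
m_α(x) = x^3 + 21x^2 + 147x - 372

Set β = α + 7 = ∛(715), so β^3 = 715. Then (α + 7)^3 - 715 = 0, i.e. α is a root of g(x) = (x + 7)^3 - 715 = x^3 + 21x^2 + 147x - 372. Since g(x) = h(x + 7) where h(x) = x^3 - 715, and h is irreducible over Q (because 715 is not a perfect cube, so h has no rational root, and a monic cubic with no rational root is irreducible), g is also irreducible (irreducibility is preserved under the substitution x → x + 7). Hence m_α(x) = x^3 + 21x^2 + 147x - 372.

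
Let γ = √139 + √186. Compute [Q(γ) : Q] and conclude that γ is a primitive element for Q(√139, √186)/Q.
[Q(γ) : Q] = 4 (equivalently, Q(γ) = Q(√139, √186))

Obviously Q(γ) ⊆ Q(√139, √186), and [Q(√139, √186):Q] = 4 (since 139, 186 are distinct squarefree integers > 1 with 25854 not a perfect square). To show equality we compute the minimal polynomial of γ. From γ = √139 + √186: γ^2 = 139 + 2√(25854) + 186 = 325 + 2√(25854), so γ^2 - 325 = 2√(25854); squaring, (γ^2 - 325)^2 = 4·25854, i.e. γ^4 - 650γ^2 + 105625 - 103416 = 0, i.e. γ^4 - 650γ^2 + 2209 = 0. So γ is a root of x^4 - 650x^2 + 2209. This polynomial is irreducible over Q: it has no rational root (each ±√139 ± √186 is irrational), and any factorization into two quadratics over Q would force √(25854) ∈ Q (pairing opposite roots) or √139, √186 ∈ Q (other pairings), all impossible. Hence [Q(γ):Q] = 4 = [Q(√139, √186):Q], so Q(γ) = Q(√139, √186).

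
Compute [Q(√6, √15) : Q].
[Q(√6, √15) : Q] = 4

[Q(√6):Q] = 2 (min poly x^2 - 6, irreducible since 6 is squarefree > 1). For the top step, suppose √15 ∈ Q(√6), say √15 = c + d√6 with c, d ∈ Q. Squaring: 15 = c^2 + 6d^2 + 2cd√6. Since √6 ∉ Q this forces 2cd = 0. If d = 0 then √15 = c ∈ Q, contradicting 15 squarefree > 1. If c = 0 then 15 = 6d^2, so 6·15 = (6d)^2 is a perfect square in Q — but 6·15 = 90 is not a perfect square (since 6 and 15 are distinct squarefree integers). Contradiction. Hence √15 ∉ Q(√6), so x^2 - 15 stays irreducible over Q(√6) and [Q(√6, √15) : Q(√6)] = 2. By the tower law, [Q(√6, √15) : Q] = 2 · 2 = 4.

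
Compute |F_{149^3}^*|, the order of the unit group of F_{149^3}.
|F_{149^3}^*| = 3307948

F_{149^3} has 149^3 = 3307949 elements; its multiplicative group consists of all nonzero elements, so |F_{149^3}^*| = 3307949 - 1 = 3307948. (It is cyclic since any finite subgroup of the multiplicative group of a field is cyclic.)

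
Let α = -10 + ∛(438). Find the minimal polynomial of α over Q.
m_α(x) = x^3 + 30x^2 + 300x + 562

Set β = α + 10 = ∛(438), so β^3 = 438. Then (α + 10)^3 - 438 = 0, i.e. α is a root of g(x) = (x + 10)^3 - 438 = x^3 + 30x^2 + 300x + 562. Since g(x) = h(x + 10) where h(x) = x^3 - 438, and h is irreducible over Q (because 438 is not a perfect cube, so h has no rational root, and a monic cubic with no rational root is irreducible), g is also irreducible (irreducibility is preserved under the substitution x → x + 10). Hence m_α(x) = x^3 + 30x^2 + 300x + 562.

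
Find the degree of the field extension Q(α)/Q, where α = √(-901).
[Q(α):Q] = 2

[Q(α):Q] equals the degree of the minimal polynomial of α. Here α^2 = -901 and x^2 + 901 is irreducible (d = -901 is squarefree, ≠ 1, hence not a square), so deg(m_α) = 2. Thus [Q(α):Q] = 2.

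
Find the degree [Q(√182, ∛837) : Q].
[Q(√182, ∛837) : Q] = 6

Let L = Q(√182, ∛837). Since Q(√182) ⊂ L and [Q(√182):Q] = 2, the tower law gives 2 | [L:Q]. Likewise Q(∛837) ⊂ L with [Q(∛837):Q] = 3 (because 837 is not a perfect cube), so 3 | [L:Q]. As gcd(2,3) = 1, [L:Q] is divisible by 6. Conversely L is generated over Q by √182 and ∛837, so [L:Q] ≤ 2·3 = 6. Therefore [Q(√182, ∛837) : Q] = 6.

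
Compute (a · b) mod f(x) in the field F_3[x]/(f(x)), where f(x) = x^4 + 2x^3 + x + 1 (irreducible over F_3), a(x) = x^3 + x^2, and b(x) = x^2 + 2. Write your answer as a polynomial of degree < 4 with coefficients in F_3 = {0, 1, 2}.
a · b ≡ x^3 + x^2 + 1 (mod f(x))

Multiply in F_3[x]: a(x)·b(x) = (x^3 + x^2)·(x^2 + 2) = x^5 + x^4 + 2x^3 + 2x^2. This has degree ≥ 4, so divide by f(x) over F_3: x^5 + x^4 + 2x^3 + 2x^2 = (x + 2)·(x^4 + 2x^3 + x + 1) + (x^3 + x^2 + 1). Hence a·b ≡ x^3 + x^2 + 1 (mod f). (F_3[x]/(f) is a field with 3^4 = 81 elements since f is irreducible of degree 4.)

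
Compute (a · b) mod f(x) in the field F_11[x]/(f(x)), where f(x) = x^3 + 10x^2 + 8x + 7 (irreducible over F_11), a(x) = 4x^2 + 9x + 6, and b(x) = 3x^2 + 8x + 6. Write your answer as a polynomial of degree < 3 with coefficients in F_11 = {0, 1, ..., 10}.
a · b ≡ x^2 + 1 (mod f(x))

Multiply in F_11[x]: a(x)·b(x) = (4x^2 + 9x + 6)·(3x^2 + 8x + 6) = x^4 + 4x^3 + 4x^2 + 3x + 3. This has degree ≥ 3, so divide by f(x) over F_11: x^4 + 4x^3 + 4x^2 + 3x + 3 = (x + 5)·(x^3 + 10x^2 + 8x + 7) + (x^2 + 1). Hence a·b ≡ x^2 + 1 (mod f). (F_11[x]/(f) is a field with 11^3 = 1331 elements since f is irreducible of degree 3.)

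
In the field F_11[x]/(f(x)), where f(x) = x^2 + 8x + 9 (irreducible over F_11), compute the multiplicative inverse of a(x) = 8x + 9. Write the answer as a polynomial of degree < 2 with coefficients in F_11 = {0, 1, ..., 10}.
a(x)^(-1) ≡ 9x (mod f(x))

Since f is irreducible over F_11, F_11[x]/(f) is a field and a(x) ≠ 0 has an inverse. Apply the extended Euclidean algorithm to f(x) and a(x) in F_11[x]: f(x) = (7x)·a(x) + (9). The last nonzero remainder is the constant 9 = gcd(f, a) in F_11. Back-substituting through the division chain expresses 9 = s(x)·a(x) + t(x)·f(x) with s(x) ≡ 4x (mod f), so (4x)·a(x) ≡ 9 (mod f). Multiplying by 9^(-1) ≡ 5 in F_11 gives a(x)^(-1) ≡ 5·(4x) ≡ 9x (mod f). Check: (8x + 9)·(9x) = 6x^2 + 4x ≡ 1 (mod x^2 + 8x + 9).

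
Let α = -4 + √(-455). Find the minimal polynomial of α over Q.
m_α(x) = x^2 + 8x + 471

From α + 4 = √(-455), squaring gives (α + 4)^2 = -455, i.e. α^2 + 8α + 16 = -455, so α^2 + 8α + 471 = 0. The discriminant of x^2 + 8x + 471 is (8)^2 - 4·(471) = 64 - 1884 = -1820, and 4·(-455) is not a perfect square in Q since -455 is squarefree and ≠ 1. Hence x^2 + 8x + 471 is irreducible over Q and is the minimal polynomial of α.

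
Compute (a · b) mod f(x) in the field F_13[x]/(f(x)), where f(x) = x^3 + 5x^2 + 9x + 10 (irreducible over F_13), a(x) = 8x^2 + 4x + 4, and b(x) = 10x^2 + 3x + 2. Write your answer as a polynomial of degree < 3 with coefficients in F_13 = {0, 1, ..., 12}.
a · b ≡ x^2 + 8x + 1 (mod f(x))

Multiply in F_13[x]: a(x)·b(x) = (8x^2 + 4x + 4)·(10x^2 + 3x + 2) = 2x^4 + 12x^3 + 3x^2 + 7x + 8. This has degree ≥ 3, so divide by f(x) over F_13: 2x^4 + 12x^3 + 3x^2 + 7x + 8 = (2x + 2)·(x^3 + 5x^2 + 9x + 10) + (x^2 + 8x + 1). Hence a·b ≡ x^2 + 8x + 1 (mod f). (F_13[x]/(f) is a field with 13^3 = 2197 elements since f is irreducible of degree 3.)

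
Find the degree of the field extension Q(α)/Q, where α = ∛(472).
[Q(α):Q] = 3

The minimal polynomial of α is x^3 - 472, irreducible over Q since 472 is not a perfect cube (so x^3 - 472 has no rational root). Hence [Q(α):Q] = deg(m_α) = 3.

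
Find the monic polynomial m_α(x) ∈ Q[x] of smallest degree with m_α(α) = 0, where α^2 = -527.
m_α(x) = x^2 + 527

α satisfies α^2 + 527 = 0, so x^2 + 527 annihilates α. Since d = -527 is squarefree and ≠ 1, it is not a perfect square in Q, so x^2 + 527 has no rational root and is therefore irreducible over Q (a degree-2 polynomial over a field is irreducible iff it has no root). Hence m_α(x) = x^2 + 527.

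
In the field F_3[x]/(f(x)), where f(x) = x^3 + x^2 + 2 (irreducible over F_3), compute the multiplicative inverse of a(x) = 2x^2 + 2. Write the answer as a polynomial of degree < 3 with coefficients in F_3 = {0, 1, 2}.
a(x)^(-1) ≡ 2x^2 + x (mod f(x))

Since f is irreducible over F_3, F_3[x]/(f) is a field and a(x) ≠ 0 has an inverse. Apply the extended Euclidean algorithm to f(x) and a(x) in F_3[x]: f(x) = (2x + 2)·a(x) + (2x + 1);  a(x) = (x + 1)·(2x + 1) + (1). The last nonzero remainder is the constant 1 = gcd(f, a) in F_3. Back-substituting through the division chain expresses 1 = s(x)·a(x) + t(x)·f(x) with s(x) ≡ 2x^2 + x (mod f), so a(x)^(-1) ≡ s(x) = 2x^2 + x (mod f). Check: (2x^2 + 2)·(2x^2 + x) = x^4 + 2x^3 + x^2 + 2x ≡ 1 (mod x^3 + x^2 + 2).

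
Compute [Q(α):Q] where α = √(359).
[Q(α):Q] = 2

[Q(α):Q] equals the degree of the minimal polynomial of α. Here α^2 = 359 and x^2 - 359 is irreducible (d = 359 is squarefree, ≠ 1, hence not a square), so deg(m_α) = 2. Thus [Q(α):Q] = 2.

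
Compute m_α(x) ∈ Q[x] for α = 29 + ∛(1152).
m_α(x) = x^3 - 87x^2 + 2523x - 25541

Set β = α - 29 = ∛(1152), so β^3 = 1152. Then (α - 29)^3 - 1152 = 0, i.e. α is a root of g(x) = (x - 29)^3 - 1152 = x^3 - 87x^2 + 2523x - 25541. Since g(x) = h(x - 29) where h(x) = x^3 - 1152, and h is irreducible over Q (because 1152 is not a perfect cube, so h has no rational root, and a monic cubic with no rational root is irreducible), g is also irreducible (irreducibility is preserved under the substitution x → x - 29). Hence m_α(x) = x^3 - 87x^2 + 2523x - 25541.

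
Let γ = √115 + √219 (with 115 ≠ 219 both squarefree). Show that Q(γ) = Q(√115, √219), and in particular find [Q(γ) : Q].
[Q(γ) : Q] = 4 (equivalently, Q(γ) = Q(√115, √219))

Obviously Q(γ) ⊆ Q(√115, √219), and [Q(√115, √219):Q] = 4 (since 115, 219 are distinct squarefree integers > 1 with 25185 not a perfect square). To show equality we compute the minimal polynomial of γ. From γ = √115 + √219: γ^2 = 115 + 2√(25185) + 219 = 334 + 2√(25185), so γ^2 - 334 = 2√(25185); squaring, (γ^2 - 334)^2 = 4·25185, i.e. γ^4 - 668γ^2 + 111556 - 100740 = 0, i.e. γ^4 - 668γ^2 + 10816 = 0. So γ is a root of x^4 - 668x^2 + 10816. This polynomial is irreducible over Q: it has no rational root (each ±√115 ± √219 is irrational), and any factorization into two quadratics over Q would force √(25185) ∈ Q (pairing opposite roots) or √115, √219 ∈ Q (other pairings), all impossible. Hence [Q(γ):Q] = 4 = [Q(√115, √219):Q], so Q(γ) = Q(√115, √219).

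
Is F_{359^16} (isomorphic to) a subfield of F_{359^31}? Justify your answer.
No: F_{359^16} is not a subfield of F_{359^31}

F_{p^m} embeds in F_{p^n} iff m | n. Here 16 ∤ 31 (since 31 = 1·16 + 15 with remainder 15 ≠ 0), so F_{359^16} is not a subfield of F_{359^31}. Equivalently: if it were, the tower law would give 16 = [F_{359^16}:F_359] dividing [F_{359^31}:F_359] = 31, contradiction.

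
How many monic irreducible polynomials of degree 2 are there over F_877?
There are 384126 monic irreducible polynomials of degree 2 over F_877

Each element of F_{877^2} that lies in no proper subfield is a root of exactly one monic irreducible of degree 2 over F_877, and each such polynomial has 2 distinct roots in F_{877^2}. By Möbius inversion the count is N_877(2) = (1/2) Σ_{d|2} μ(2/d) · 877^d = (1/2)(μ(2)·877^1 + μ(1)·877^2) = 768252/2 = 384126.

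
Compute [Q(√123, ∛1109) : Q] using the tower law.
[Q(√123, ∛1109) : Q] = 6

Let L = Q(√123, ∛1109). Since Q(√123) ⊂ L and [Q(√123):Q] = 2, the tower law gives 2 | [L:Q]. Likewise Q(∛1109) ⊂ L with [Q(∛1109):Q] = 3 (because 1109 is not a perfect cube), so 3 | [L:Q]. As gcd(2,3) = 1, [L:Q] is divisible by 6. Conversely L is generated over Q by √123 and ∛1109, so [L:Q] ≤ 2·3 = 6. Therefore [Q(√123, ∛1109) : Q] = 6.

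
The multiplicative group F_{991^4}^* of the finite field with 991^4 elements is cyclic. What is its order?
|F_{991^4}^*| = 964483090560

F_{991^4} has 991^4 = 964483090561 elements; its multiplicative group consists of all nonzero elements, so |F_{991^4}^*| = 964483090561 - 1 = 964483090560. (It is cyclic since any finite subgroup of the multiplicative group of a field is cyclic.)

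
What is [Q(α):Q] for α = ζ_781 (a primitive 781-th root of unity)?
[Q(α):Q] = 700

The minimal polynomial of ζ_781 over Q is the 781-th cyclotomic polynomial Φ_781(x), which is irreducible over Q and has degree φ(781) = 700. Hence [Q(α):Q] = φ(781) = 700.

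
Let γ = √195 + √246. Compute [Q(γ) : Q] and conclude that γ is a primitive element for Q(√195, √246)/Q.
[Q(γ) : Q] = 4 (equivalently, Q(γ) = Q(√195, √246))

Obviously Q(γ) ⊆ Q(√195, √246), and [Q(√195, √246):Q] = 4 (since 195, 246 are distinct squarefree integers > 1 with 47970 not a perfect square). To show equality we compute the minimal polynomial of γ. From γ = √195 + √246: γ^2 = 195 + 2√(47970) + 246 = 441 + 2√(47970), so γ^2 - 441 = 2√(47970); squaring, (γ^2 - 441)^2 = 4·47970, i.e. γ^4 - 882γ^2 + 194481 - 191880 = 0, i.e. γ^4 - 882γ^2 + 2601 = 0. So γ is a root of x^4 - 882x^2 + 2601. This polynomial is irreducible over Q: it has no rational root (each ±√195 ± √246 is irrational), and any factorization into two quadratics over Q would force √(47970) ∈ Q (pairing opposite roots) or √195, √246 ∈ Q (other pairings), all impossible. Hence [Q(γ):Q] = 4 = [Q(√195, √246):Q], so Q(γ) = Q(√195, √246).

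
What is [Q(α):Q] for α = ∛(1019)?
[Q(α):Q] = 3

The minimal polynomial of α is x^3 - 1019, irreducible over Q since 1019 is not a perfect cube (so x^3 - 1019 has no rational root). Hence [Q(α):Q] = deg(m_α) = 3.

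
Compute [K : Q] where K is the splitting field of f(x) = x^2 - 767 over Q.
[K : Q] = 2

f(x) = x^2 - 767 factors as (x - √767)(x + √767). The splitting field is K = Q(√767). Since 767 is squarefree and > 1, it is not a perfect square, so x^2 - 767 is irreducible over Q and [Q(√767) : Q] = 2. Hence [K : Q] = 2.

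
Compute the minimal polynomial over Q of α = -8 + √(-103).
m_α(x) = x^2 + 16x + 167

From α + 8 = √(-103), squaring gives (α + 8)^2 = -103, i.e. α^2 + 16α + 64 = -103, so α^2 + 16α + 167 = 0. The discriminant of x^2 + 16x + 167 is (16)^2 - 4·(167) = 256 - 668 = -412, and 4·(-103) is not a perfect square in Q since -103 is squarefree and ≠ 1. Hence x^2 + 16x + 167 is irreducible over Q and is the minimal polynomial of α.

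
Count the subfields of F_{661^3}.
F_{661^3} has 2 subfields

The subfields of F_{p^n} are exactly the fields F_{p^d} for d | n (each is the fixed field of the unique index-d subgroup of Gal(F_{p^n}/F_p) ≅ Z/nZ). The divisors of n = 3 are {1, 3}, giving 2 subfields: F_{661^1}, F_{661^3}.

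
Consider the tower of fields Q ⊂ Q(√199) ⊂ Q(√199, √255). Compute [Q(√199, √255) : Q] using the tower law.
[Q(√199, √255) : Q] = 4

[Q(√199):Q] = 2 (min poly x^2 - 199, irreducible since 199 is squarefree > 1). For the top step, suppose √255 ∈ Q(√199), say √255 = c + d√199 with c, d ∈ Q. Squaring: 255 = c^2 + 199d^2 + 2cd√199. Since √199 ∉ Q this forces 2cd = 0. If d = 0 then √255 = c ∈ Q, contradicting 255 squarefree > 1. If c = 0 then 255 = 199d^2, so 199·255 = (199d)^2 is a perfect square in Q — but 199·255 = 50745 is not a perfect square (since 199 and 255 are distinct squarefree integers). Contradiction. Hence √255 ∉ Q(√199), so x^2 - 255 stays irreducible over Q(√199) and [Q(√199, √255) : Q(√199)] = 2. By the tower law, [Q(√199, √255) : Q] = 2 · 2 = 4.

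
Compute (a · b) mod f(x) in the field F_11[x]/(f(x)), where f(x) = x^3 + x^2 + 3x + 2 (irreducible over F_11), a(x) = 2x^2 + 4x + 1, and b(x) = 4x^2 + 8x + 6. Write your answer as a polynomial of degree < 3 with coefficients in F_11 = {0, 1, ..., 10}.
a · b ≡ 10x + 2 (mod f(x))

Multiply in F_11[x]: a(x)·b(x) = (2x^2 + 4x + 1)·(4x^2 + 8x + 6) = 8x^4 + 10x^3 + 4x^2 + 10x + 6. This has degree ≥ 3, so divide by f(x) over F_11: 8x^4 + 10x^3 + 4x^2 + 10x + 6 = (8x + 2)·(x^3 + x^2 + 3x + 2) + (10x + 2). Hence a·b ≡ 10x + 2 (mod f). (F_11[x]/(f) is a field with 11^3 = 1331 elements since f is irreducible of degree 3.)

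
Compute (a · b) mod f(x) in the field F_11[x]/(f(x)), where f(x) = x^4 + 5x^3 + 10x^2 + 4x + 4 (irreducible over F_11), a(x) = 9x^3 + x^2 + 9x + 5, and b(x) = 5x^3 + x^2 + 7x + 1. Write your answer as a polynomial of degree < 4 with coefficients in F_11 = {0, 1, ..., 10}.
a · b ≡ 5x^3 + 6x^2 + x + 9 (mod f(x))

Multiply in F_11[x]: a(x)·b(x) = (9x^3 + x^2 + 9x + 5)·(5x^3 + x^2 + 7x + 1) = x^6 + 3x^5 + 10x^4 + 6x^3 + 3x^2 + 5. This has degree ≥ 4, so divide by f(x) over F_11: x^6 + 3x^5 + 10x^4 + 6x^3 + 3x^2 + 5 = (x^2 + 9x + 10)·(x^4 + 5x^3 + 10x^2 + 4x + 4) + (5x^3 + 6x^2 + x + 9). Hence a·b ≡ 5x^3 + 6x^2 + x + 9 (mod f). (F_11[x]/(f) is a field with 11^4 = 14641 elements since f is irreducible of degree 4.)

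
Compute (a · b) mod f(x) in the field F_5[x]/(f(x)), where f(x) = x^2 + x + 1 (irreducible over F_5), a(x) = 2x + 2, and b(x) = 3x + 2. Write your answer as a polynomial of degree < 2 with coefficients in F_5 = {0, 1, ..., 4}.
a · b ≡ 4x + 3 (mod f(x))

Multiply in F_5[x]: a(x)·b(x) = (2x + 2)·(3x + 2) = x^2 + 4. This has degree ≥ 2, so divide by f(x) over F_5: x^2 + 4 = (1)·(x^2 + x + 1) + (4x + 3). Hence a·b ≡ 4x + 3 (mod f). (F_5[x]/(f) is a field with 5^2 = 25 elements since f is irreducible of degree 2.)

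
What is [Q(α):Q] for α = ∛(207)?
[Q(α):Q] = 3

The minimal polynomial of α is x^3 - 207, irreducible over Q since 207 is not a perfect cube (so x^3 - 207 has no rational root). Hence [Q(α):Q] = deg(m_α) = 3.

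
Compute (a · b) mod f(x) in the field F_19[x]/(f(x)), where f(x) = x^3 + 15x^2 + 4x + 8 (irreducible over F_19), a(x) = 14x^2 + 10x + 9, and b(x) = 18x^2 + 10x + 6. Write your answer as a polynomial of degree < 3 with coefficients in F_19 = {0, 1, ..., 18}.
a · b ≡ 14x^2 + 4x + 13 (mod f(x))

Multiply in F_19[x]: a(x)·b(x) = (14x^2 + 10x + 9)·(18x^2 + 10x + 6) = 5x^4 + 16x^3 + 4x^2 + 17x + 16. This has degree ≥ 3, so divide by f(x) over F_19: 5x^4 + 16x^3 + 4x^2 + 17x + 16 = (5x + 17)·(x^3 + 15x^2 + 4x + 8) + (14x^2 + 4x + 13). Hence a·b ≡ 14x^2 + 4x + 13 (mod f). (F_19[x]/(f) is a field with 19^3 = 6859 elements since f is irreducible of degree 3.)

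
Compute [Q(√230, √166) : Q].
[Q(√230, √166) : Q] = 4

[Q(√230):Q] = 2 (min poly x^2 - 230, irreducible since 230 is squarefree > 1). For the top step, suppose √166 ∈ Q(√230), say √166 = c + d√230 with c, d ∈ Q. Squaring: 166 = c^2 + 230d^2 + 2cd√230. Since √230 ∉ Q this forces 2cd = 0. If d = 0 then √166 = c ∈ Q, contradicting 166 squarefree > 1. If c = 0 then 166 = 230d^2, so 230·166 = (230d)^2 is a perfect square in Q — but 230·166 = 38180 is not a perfect square (since 230 and 166 are distinct squarefree integers). Contradiction. Hence √166 ∉ Q(√230), so x^2 - 166 stays irreducible over Q(√230) and [Q(√230, √166) : Q(√230)] = 2. By the tower law, [Q(√230, √166) : Q] = 2 · 2 = 4.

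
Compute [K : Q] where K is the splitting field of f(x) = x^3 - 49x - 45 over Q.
[K : Q] = 6

By the rational root test, any rational root of the monic integer polynomial f(x) = x^3 - 49x - 45 must be an integer dividing the constant term -45, i.e. one of ±{1, 3, 5, 9, 15, 45}. Evaluating: f(1) = -93, f(-1) = 3, f(3) = -165, f(-3) = 75, f(5) = -165, f(-5) = 75, f(9) = 243, f(-9) = -333, f(15) = 2595, f(-15) = -2685, f(45) = 88875, f(-45) = -88965; none is 0, so f has no rational root and is therefore irreducible over Q (a cubic with no linear factor over a field is irreducible). For an irreducible cubic, the Galois group is A_3 or S_3 according as the discriminant disc(f) = -4a^3 - 27b^2 = -4·(-49)^3 - 27·(-45)^2 = 415921 is or is not a square in Q. Here disc(f) = 415921 is not a perfect square in Q, so the Galois group of f over Q is not contained in A_3 and must be all of S_3. The splitting field has degree |S_3| = 6 over Q, so [K : Q] = 6.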